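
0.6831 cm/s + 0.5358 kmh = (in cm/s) 15.57. Check: 1 cm/s = 0.01 m/s, so 0.6831 cm/s = 0.6831 * 0.01 = 0.006831 m/s. 1 kmh = 0.27777778 m/s, so 0.5358 kmh = 0.5358 * 0.27777778 = 0.14883333 m/s. Sum: 0.006831 + 0.14883333 = 0.15566433 m/s. 1 cm/s = 0.01 m/s, so 0.15566433 m/s = 0.15566433 / 0.01 = 15.566433 cm/s ≈ 15.57 cm/s (4 s.f.).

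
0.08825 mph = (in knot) 0.07669. Check: 1 mph = 0.44704 m/s, so 0.08825 mph = 0.08825 * 0.44704 = 0.03945128 m/s. 1 knot = 0.51444444 m/s, so 0.03945128 m/s = 0.03945128 / 0.51444444 = 0.076687153 knot ≈ 0.07669 knot (4 s.f.).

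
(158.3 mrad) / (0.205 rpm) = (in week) 1.219e-05. Check: 1 mrad = 0.001 rad, so 158.3 mrad = 158.3 * 0.001 = 0.1583 rad. 1 rpm = 0.10471976 rad/s, so 0.205 rpm = 0.205 * 0.10471976 = 0.02146755 rad/s. Combine: 0.1583 rad / 0.02146755 rad/s = 7.3739202 s. 1 week = 604800 s, so 7.3739202 s = 7.3739202 / 604800 = 1.2192328e-05 week ≈ 1.219e-05 week (4 s.f.).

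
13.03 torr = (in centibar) 1 torr = 133.32237 Pa, so 13.03 torr = 13.03 * 133.32237 = 1737.1905 Pa. 1 centibar = 1000 Pa, so 1737.1905 Pa = 1737.1905 / 1000 = 1.7371905 centibar ≈ 1.737 centibar (4 s.f.). Final answer: 1.737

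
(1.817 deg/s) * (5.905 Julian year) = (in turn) 9.405e+05. Check: 1 deg/s = 0.017453293 rad/s, so 1.817 deg/s = 1.817 * 0.017453293 = 0.031712633 rad/s. 1 Julian year = 31557600 s, so 5.905 Julian year = 5.905 * 31557600 = 1.8634763e+08 s. Combine: 0.031712633 rad/s * 1.8634763e+08 s = 5909573.8 rad. 1 turn = 6.2831853 rad, so 5909573.8 rad = 5909573.8 / 6.2831853 = 940537.89 turn ≈ 9.405e+05 turn (4 s.f.).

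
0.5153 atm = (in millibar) 522.1. Check: 1 atm = 101325 Pa, so 0.5153 atm = 0.5153 * 101325 = 52212.772 Pa. 1 millibar = 100 Pa, so 52212.772 Pa = 52212.772 / 100 = 522.12772 millibar ≈ 522.1 millibar (4 s.f.).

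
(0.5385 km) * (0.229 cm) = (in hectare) 1 km = 1000 m, so 0.5385 km = 0.5385 * 1000 = 538.5 m. 1 cm = 0.01 m, so 0.229 cm = 0.229 * 0.01 = 0.00229 m. Combine: 538.5 m * 0.00229 m = 1.233165 m^2. 1 hectare = 10000 m^2, so 1.233165 m^2 = 1.233165 / 10000 = 0.0001233165 hectare ≈ 0.0001233 hectare (4 s.f.). Final answer: 0.0001233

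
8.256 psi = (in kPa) 56.92. Check: 1 psi = 6894.7573 Pa, so 8.256 psi = 8.256 * 6894.7573 = 56923.116 Pa. 1 kPa = 1000 Pa, so 56923.116 Pa = 56923.116 / 1000 = 56.923116 kPa ≈ 56.92 kPa (4 s.f.).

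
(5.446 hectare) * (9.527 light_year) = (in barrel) 3.087e+22. Check: 1 hectare = 10000 m^2, so 5.446 hectare = 5.446 * 10000 = 54460 m^2. 1 light_year = 9.4607305e+15 m, so 9.527 light_year = 9.527 * 9.4607305e+15 = 9.0132379e+16 m. Combine: 54460 m^2 * 9.0132379e+16 m = 4.9086094e+21 m^3. 1 barrel = 0.15898729 m^3, so 4.9086094e+21 m^3 = 4.9086094e+21 / 0.15898729 = 3.0874224e+22 barrel ≈ 3.087e+22 barrel (4 s.f.).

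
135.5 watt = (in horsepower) 135.5 watt = 135.5 W. 1 horsepower = 745.69987 W, so 135.5 W = 135.5 / 745.69987 = 0.18170849 horsepower ≈ 0.1817 horsepower (4 s.f.). Final answer: 0.1817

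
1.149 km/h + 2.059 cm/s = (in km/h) 1 km/h = 0.27777778 m/s, so 1.149 km/h = 1.149 * 0.27777778 = 0.31916667 m/s. 1 cm/s = 0.01 m/s, so 2.059 cm/s = 2.059 * 0.01 = 0.02059 m/s. Sum: 0.31916667 + 0.02059 = 0.33975667 m/s. 1 km/h = 0.27777778 m/s, so 0.33975667 m/s = 0.33975667 / 0.27777778 = 1.223124 km/h ≈ 1.223 km/h (4 s.f.). Final answer: 1.223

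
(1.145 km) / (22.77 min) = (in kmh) 1 km = 1000 m, so 1.145 km = 1.145 * 1000 = 1145 m. 1 min = 60 s, so 22.77 min = 22.77 * 60 = 1366.2 s. Combine: 1145 m / 1366.2 s = 0.83809106 m/s. 1 kmh = 0.27777778 m/s, so 0.83809106 m/s = 0.83809106 / 0.27777778 = 3.0171278 kmh ≈ 3.017 kmh (4 s.f.). Final answer: 3.017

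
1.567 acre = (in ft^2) 6.826e+04. Check: 1 acre = 4046.8564 m^2, so 1.567 acre = 1.567 * 4046.8564 = 6341.424 m^2. 1 ft^2 = 0.09290304 m^2, so 6341.424 m^2 = 6341.424 / 0.09290304 = 68258.52 ft^2 ≈ 6.826e+04 ft^2 (4 s.f.).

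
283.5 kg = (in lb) 625. Check: 1 lb = 0.45359237 kg, so 283.5 kg = 283.5 / 0.45359237 = 625.01051 lb ≈ 625 lb (4 s.f.).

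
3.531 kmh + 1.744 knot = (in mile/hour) 1 kmh = 0.27777778 m/s, so 3.531 kmh = 3.531 * 0.27777778 = 0.98083333 m/s. 1 knot = 0.51444444 m/s, so 1.744 knot = 1.744 * 0.51444444 = 0.89719111 m/s. Sum: 0.98083333 + 0.89719111 = 1.8780244 m/s. 1 mile/hour = 0.44704 m/s, so 1.8780244 m/s = 1.8780244 / 0.44704 = 4.201021 mile/hour ≈ 4.201 mile/hour (4 s.f.). Final answer: 4.201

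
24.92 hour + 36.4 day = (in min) 5.391e+04. Check: 1 hour = 3600 s, so 24.92 hour = 24.92 * 3600 = 89712 s. 1 day = 86400 s, so 36.4 day = 36.4 * 86400 = 3144960 s. Sum: 89712 + 3144960 = 3234672 s. 1 min = 60 s, so 3234672 s = 3234672 / 60 = 53911.2 min ≈ 5.391e+04 min (4 s.f.).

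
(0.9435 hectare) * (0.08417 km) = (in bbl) 4.995e+06. Check: 1 hectare = 10000 m^2, so 0.9435 hectare = 0.9435 * 10000 = 9435 m^2. 1 km = 1000 m, so 0.08417 km = 0.08417 * 1000 = 84.17 m. Combine: 9435 m^2 * 84.17 m = 794143.95 m^3. 1 bbl = 0.15898729 m^3, so 794143.95 m^3 = 794143.95 / 0.15898729 = 4995015.2 bbl ≈ 4.995e+06 bbl (4 s.f.).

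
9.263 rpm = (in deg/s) 1 rpm = 0.10471976 rad/s, so 9.263 rpm = 9.263 * 0.10471976 = 0.97001909 rad/s. 1 deg/s = 0.017453293 rad/s, so 0.97001909 rad/s = 0.97001909 / 0.017453293 = 55.578 deg/s ≈ 55.58 deg/s (4 s.f.). Final answer: 55.58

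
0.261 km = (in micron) 1 km = 1000 m, so 0.261 km = 0.261 * 1000 = 261 m. 1 micron = 1e-06 m, so 261 m = 261 / 1e-06 = 2.61e+08 micron. Final answer: 2.61e+08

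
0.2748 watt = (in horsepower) 0.0003685. Check: 0.2748 watt = 0.2748 W. 1 horsepower = 745.69987 W, so 0.2748 W = 0.2748 / 745.69987 = 0.00036851287 horsepower ≈ 0.0003685 horsepower (4 s.f.).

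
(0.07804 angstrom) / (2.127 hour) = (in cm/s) 1 angstrom = 1e-10 m, so 0.07804 angstrom = 0.07804 * 1e-10 = 7.804e-12 m. 1 hour = 3600 s, so 2.127 hour = 2.127 * 3600 = 7657.2 s. Combine: 7.804e-12 m / 7657.2 s = 1.0191715e-15 m/s. 1 cm/s = 0.01 m/s, so 1.0191715e-15 m/s = 1.0191715e-15 / 0.01 = 1.0191715e-13 cm/s ≈ 1.019e-13 cm/s (4 s.f.). Final answer: 1.019e-13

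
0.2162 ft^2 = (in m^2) 1 ft^2 = 0.09290304 m^2, so 0.2162 ft^2 = 0.2162 * 0.09290304 = 0.020085637 m^2. Result: 0.020085637 m^2 ≈ 0.02009 m^2 (4 s.f.). Final answer: 0.02009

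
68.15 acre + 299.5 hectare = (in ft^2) 3.521e+07. Check: 1 acre = 4046.8564 m^2, so 68.15 acre = 68.15 * 4046.8564 = 275793.27 m^2. 1 hectare = 10000 m^2, so 299.5 hectare = 299.5 * 10000 = 2995000 m^2. Sum: 275793.27 + 2995000 = 3270793.3 m^2. 1 ft^2 = 0.09290304 m^2, so 3270793.3 m^2 = 3270793.3 / 0.09290304 = 35206526 ft^2 ≈ 3.521e+07 ft^2 (4 s.f.).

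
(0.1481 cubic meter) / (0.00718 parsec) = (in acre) 1.652e-19. Check: 0.1481 cubic meter = 0.1481 m^3. 1 parsec = 3.0856776e+16 m, so 0.00718 parsec = 0.00718 * 3.0856776e+16 = 2.2155165e+14 m. Combine: 0.1481 m^3 / 2.2155165e+14 m = 6.6846715e-16 m^2. 1 acre = 4046.8564 m^2, so 6.6846715e-16 m^2 = 6.6846715e-16 / 4046.8564 = 1.6518183e-19 acre ≈ 1.652e-19 acre (4 s.f.).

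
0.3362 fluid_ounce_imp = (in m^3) 1 fluid_ounce_imp = 2.8413063e-05 m^3, so 0.3362 fluid_ounce_imp = 0.3362 * 2.8413063e-05 = 9.5524716e-06 m^3. Result: 9.5524716e-06 m^3 ≈ 9.552e-06 m^3 (4 s.f.). Final answer: 9.552e-06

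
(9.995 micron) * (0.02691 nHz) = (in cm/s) 1 micron = 1e-06 m, so 9.995 micron = 9.995 * 1e-06 = 9.995e-06 m. 1 nHz = 1e-09 Hz, so 0.02691 nHz = 0.02691 * 1e-09 = 2.691e-11 Hz. Combine: 9.995e-06 m * 2.691e-11 Hz = 2.6896545e-16 m/s. 1 cm/s = 0.01 m/s, so 2.6896545e-16 m/s = 2.6896545e-16 / 0.01 = 2.6896545e-14 cm/s ≈ 2.69e-14 cm/s (4 s.f.). Final answer: 2.69e-14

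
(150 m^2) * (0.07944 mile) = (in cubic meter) 150 m^2 is already in m^2. 1 mile = 1609.344 m, so 0.07944 mile = 0.07944 * 1609.344 = 127.84629 m. Combine: 150 m^2 * 127.84629 m = 19176.943 m^3. 19176.943 m^3 = 19176.943 cubic meter ≈ 1.918e+04 cubic meter (4 s.f.). Final answer: 1.918e+04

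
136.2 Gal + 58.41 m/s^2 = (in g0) 6.095. Check: 1 Gal = 0.01 m/s^2, so 136.2 Gal = 136.2 * 0.01 = 1.362 m/s^2. 58.41 m/s^2 is already in m/s^2. Sum: 1.362 + 58.41 = 59.772 m/s^2. 1 g0 = 9.80665 m/s^2, so 59.772 m/s^2 = 59.772 / 9.80665 = 6.0950477 g0 ≈ 6.095 g0 (4 s.f.).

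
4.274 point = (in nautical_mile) 1 point = 0.00035277778 m, so 4.274 point = 4.274 * 0.00035277778 = 0.0015077722 m. 1 nautical_mile = 1852 m, so 0.0015077722 m = 0.0015077722 / 1852 = 8.1413187e-07 nautical_mile ≈ 8.141e-07 nautical_mile (4 s.f.). Final answer: 8.141e-07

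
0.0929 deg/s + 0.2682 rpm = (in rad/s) 0.02971. Check: 1 deg/s = 0.017453293 rad/s, so 0.0929 deg/s = 0.0929 * 0.017453293 = 0.0016214109 rad/s. 1 rpm = 0.10471976 rad/s, so 0.2682 rpm = 0.2682 * 0.10471976 = 0.028085838 rad/s. Sum: 0.0016214109 + 0.028085838 = 0.029707249 rad/s. Result: 0.029707249 rad/s ≈ 0.02971 rad/s (4 s.f.).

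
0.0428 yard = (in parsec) 1 yard = 0.9144 m, so 0.0428 yard = 0.0428 * 0.9144 = 0.03913632 m. 1 parsec = 3.0856776e+16 m, so 0.03913632 m = 0.03913632 / 3.0856776e+16 = 1.2683218e-18 parsec ≈ 1.268e-18 parsec (4 s.f.). Final answer: 1.268e-18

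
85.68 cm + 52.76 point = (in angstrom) 1 cm = 0.01 m, so 85.68 cm = 85.68 * 0.01 = 0.8568 m. 1 point = 0.00035277778 m, so 52.76 point = 52.76 * 0.00035277778 = 0.018612556 m. Sum: 0.8568 + 0.018612556 = 0.87541256 m. 1 angstrom = 1e-10 m, so 0.87541256 m = 0.87541256 / 1e-10 = 8.7541256e+09 angstrom ≈ 8.754e+09 angstrom (4 s.f.). Final answer: 8.754e+09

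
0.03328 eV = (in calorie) 1 eV = 1.6021766e-19 J, so 0.03328 eV = 0.03328 * 1.6021766e-19 = 5.3320438e-21 J. 1 calorie = 4.184 J, so 5.3320438e-21 J = 5.3320438e-21 / 4.184 = 1.2743891e-21 calorie ≈ 1.274e-21 calorie (4 s.f.). Final answer: 1.274e-21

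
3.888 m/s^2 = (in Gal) 1 Gal = 0.01 m/s^2, so 3.888 m/s^2 = 3.888 / 0.01 = 388.8 Gal. Final answer: 388.8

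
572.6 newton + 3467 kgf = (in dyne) 572.6 newton = 572.6 N. 1 kgf = 9.80665 N, so 3467 kgf = 3467 * 9.80665 = 33999.656 N. Sum: 572.6 + 33999.656 = 34572.256 N. 1 dyne = 1e-05 N, so 34572.256 N = 34572.256 / 1e-05 = 3.4572256e+09 dyne ≈ 3.457e+09 dyne (4 s.f.). Final answer: 3.457e+09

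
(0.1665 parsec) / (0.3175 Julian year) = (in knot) 1 parsec = 3.0856776e+16 m, so 0.1665 parsec = 0.1665 * 3.0856776e+16 = 5.1376532e+15 m. 1 Julian year = 31557600 s, so 0.3175 Julian year = 0.3175 * 31557600 = 10019538 s. Combine: 5.1376532e+15 m / 10019538 s = 5.1276348e+08 m/s. 1 knot = 0.51444444 m/s, so 5.1276348e+08 m/s = 5.1276348e+08 / 0.51444444 = 9.9673247e+08 knot ≈ 9.967e+08 knot (4 s.f.). Final answer: 9.967e+08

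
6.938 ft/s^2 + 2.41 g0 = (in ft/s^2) 84.48. Check: 1 ft/s^2 = 0.3048 m/s^2, so 6.938 ft/s^2 = 6.938 * 0.3048 = 2.1147024 m/s^2. 1 g0 = 9.80665 m/s^2, so 2.41 g0 = 2.41 * 9.80665 = 23.634027 m/s^2. Sum: 2.1147024 + 23.634027 = 25.748729 m/s^2. 1 ft/s^2 = 0.3048 m/s^2, so 25.748729 m/s^2 = 25.748729 / 0.3048 = 84.477457 ft/s^2 ≈ 84.48 ft/s^2 (4 s.f.).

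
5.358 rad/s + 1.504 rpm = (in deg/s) 316. Check: 5.358 rad/s is already in rad/s. 1 rpm = 0.10471976 rad/s, so 1.504 rpm = 1.504 * 0.10471976 = 0.15749851 rad/s. Sum: 5.358 + 0.15749851 = 5.5154985 rad/s. 1 deg/s = 0.017453293 rad/s, so 5.5154985 rad/s = 5.5154985 / 0.017453293 = 316.01479 deg/s ≈ 316 deg/s (4 s.f.).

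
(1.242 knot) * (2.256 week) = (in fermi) 8.718e+20. Check: 1 knot = 0.51444444 m/s, so 1.242 knot = 1.242 * 0.51444444 = 0.63894 m/s. 1 week = 604800 s, so 2.256 week = 2.256 * 604800 = 1364428.8 s. Combine: 0.63894 m/s * 1364428.8 s = 871788.14 m. 1 fermi = 1e-15 m, so 871788.14 m = 871788.14 / 1e-15 = 8.7178814e+20 fermi ≈ 8.718e+20 fermi (4 s.f.).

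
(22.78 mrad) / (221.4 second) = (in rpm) 0.0009825. Check: 1 mrad = 0.001 rad, so 22.78 mrad = 22.78 * 0.001 = 0.02278 rad. 221.4 second = 221.4 s. Combine: 0.02278 rad / 221.4 s = 0.0001028907 rad/s. 1 rpm = 0.10471976 rad/s, so 0.0001028907 rad/s = 0.0001028907 / 0.10471976 = 0.00098253377 rpm ≈ 0.0009825 rpm (4 s.f.).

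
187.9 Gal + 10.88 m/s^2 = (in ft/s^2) 41.86. Check: 1 Gal = 0.01 m/s^2, so 187.9 Gal = 187.9 * 0.01 = 1.879 m/s^2. 10.88 m/s^2 is already in m/s^2. Sum: 1.879 + 10.88 = 12.759 m/s^2. 1 ft/s^2 = 0.3048 m/s^2, so 12.759 m/s^2 = 12.759 / 0.3048 = 41.860236 ft/s^2 ≈ 41.86 ft/s^2 (4 s.f.).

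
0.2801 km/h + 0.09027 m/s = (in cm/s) 1 km/h = 0.27777778 m/s, so 0.2801 km/h = 0.2801 * 0.27777778 = 0.077805556 m/s. 0.09027 m/s is already in m/s. Sum: 0.077805556 + 0.09027 = 0.16807556 m/s. 1 cm/s = 0.01 m/s, so 0.16807556 m/s = 0.16807556 / 0.01 = 16.807556 cm/s ≈ 16.81 cm/s (4 s.f.). Final answer: 16.81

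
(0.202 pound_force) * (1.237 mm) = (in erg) 1.111e+04. Check: 1 pound_force = 4.4482216 N, so 0.202 pound_force = 0.202 * 4.4482216 = 0.89854077 N. 1 mm = 0.001 m, so 1.237 mm = 1.237 * 0.001 = 0.001237 m. Combine: 0.89854077 N * 0.001237 m = 0.0011114949 J. 1 erg = 1e-07 J, so 0.0011114949 J = 0.0011114949 / 1e-07 = 11114.949 erg ≈ 1.111e+04 erg (4 s.f.).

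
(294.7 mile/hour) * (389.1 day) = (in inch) 1 mile/hour = 0.44704 m/s, so 294.7 mile/hour = 294.7 * 0.44704 = 131.74269 m/s. 1 day = 86400 s, so 389.1 day = 389.1 * 86400 = 33618240 s. Combine: 131.74269 m/s * 33618240 s = 4.4289573e+09 m. 1 inch = 0.0254 m, so 4.4289573e+09 m = 4.4289573e+09 / 0.0254 = 1.743684e+11 inch ≈ 1.744e+11 inch (4 s.f.). Final answer: 1.744e+11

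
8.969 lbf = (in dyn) 1 lbf = 4.4482216 N, so 8.969 lbf = 8.969 * 4.4482216 = 39.8961 N. 1 dyn = 1e-05 N, so 39.8961 N = 39.8961 / 1e-05 = 3989610 dyn ≈ 3.99e+06 dyn (4 s.f.). Final answer: 3.99e+06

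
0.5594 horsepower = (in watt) 1 horsepower = 745.69987 W, so 0.5594 horsepower = 0.5594 * 745.69987 = 417.14451 W. 417.14451 W = 417.14451 watt ≈ 417.1 watt (4 s.f.). Final answer: 417.1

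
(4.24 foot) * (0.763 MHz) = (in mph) 2.206e+06. Check: 1 foot = 0.3048 m, so 4.24 foot = 4.24 * 0.3048 = 1.292352 m. 1 MHz = 1000000 Hz, so 0.763 MHz = 0.763 * 1000000 = 763000 Hz. Combine: 1.292352 m * 763000 Hz = 986064.58 m/s. 1 mph = 0.44704 m/s, so 986064.58 m/s = 986064.58 / 0.44704 = 2205763.6 mph ≈ 2.206e+06 mph (4 s.f.).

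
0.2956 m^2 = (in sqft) 3.182. Check: 1 sqft = 0.09290304 m^2, so 0.2956 m^2 = 0.2956 / 0.09290304 = 3.1818119 sqft ≈ 3.182 sqft (4 s.f.).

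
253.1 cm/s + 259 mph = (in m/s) 118.3. Check: 1 cm/s = 0.01 m/s, so 253.1 cm/s = 253.1 * 0.01 = 2.531 m/s. 1 mph = 0.44704 m/s, so 259 mph = 259 * 0.44704 = 115.78336 m/s. Sum: 2.531 + 115.78336 = 118.31436 m/s. Result: 118.31436 m/s ≈ 118.3 m/s (4 s.f.).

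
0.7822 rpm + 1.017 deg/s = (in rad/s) 0.09966. Check: 1 rpm = 0.10471976 rad/s, so 0.7822 rpm = 0.7822 * 0.10471976 = 0.081911792 rad/s. 1 deg/s = 0.017453293 rad/s, so 1.017 deg/s = 1.017 * 0.017453293 = 0.017749998 rad/s. Sum: 0.081911792 + 0.017749998 = 0.099661791 rad/s. Result: 0.099661791 rad/s ≈ 0.09966 rad/s (4 s.f.).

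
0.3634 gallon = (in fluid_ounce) 1 gallon = 0.0037854118 m^3, so 0.3634 gallon = 0.3634 * 0.0037854118 = 0.0013756186 m^3. 1 fluid_ounce = 2.957353e-05 m^3, so 0.0013756186 m^3 = 0.0013756186 / 2.957353e-05 = 46.5152 fluid_ounce ≈ 46.52 fluid_ounce (4 s.f.). Final answer: 46.52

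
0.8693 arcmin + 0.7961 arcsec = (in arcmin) 1 arcmin = 0.00029088821 rad, so 0.8693 arcmin = 0.8693 * 0.00029088821 = 0.00025286912 rad. 1 arcsec = 4.8481368e-06 rad, so 0.7961 arcsec = 0.7961 * 4.8481368e-06 = 3.8596017e-06 rad. Sum: 0.00025286912 + 3.8596017e-06 = 0.00025672872 rad. 1 arcmin = 0.00029088821 rad, so 0.00025672872 rad = 0.00025672872 / 0.00029088821 = 0.88256833 arcmin ≈ 0.8826 arcmin (4 s.f.). Final answer: 0.8826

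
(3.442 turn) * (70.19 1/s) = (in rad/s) 1 turn = 6.2831853 rad, so 3.442 turn = 3.442 * 6.2831853 = 21.626724 rad. 70.19 1/s = 70.19 Hz. Combine: 21.626724 rad * 70.19 Hz = 1517.9797 rad/s. Result: 1517.9797 rad/s ≈ 1518 rad/s (4 s.f.). Final answer: 1518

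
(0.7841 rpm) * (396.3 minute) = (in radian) 1 rpm = 0.10471976 rad/s, so 0.7841 rpm = 0.7841 * 0.10471976 = 0.08211076 rad/s. 1 minute = 60 s, so 396.3 minute = 396.3 * 60 = 23778 s. Combine: 0.08211076 rad/s * 23778 s = 1952.4297 rad. 1952.4297 rad = 1952.4297 radian ≈ 1952 radian (4 s.f.). Final answer: 1952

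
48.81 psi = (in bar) 1 psi = 6894.7573 Pa, so 48.81 psi = 48.81 * 6894.7573 = 336533.1 Pa. 1 bar = 100000 Pa, so 336533.1 Pa = 336533.1 / 100000 = 3.365331 bar ≈ 3.365 bar (4 s.f.). Final answer: 3.365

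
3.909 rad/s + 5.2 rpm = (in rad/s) 4.454. Check: 3.909 rad/s is already in rad/s. 1 rpm = 0.10471976 rad/s, so 5.2 rpm = 5.2 * 0.10471976 = 0.54454273 rad/s. Sum: 3.909 + 0.54454273 = 4.4535427 rad/s. Result: 4.4535427 rad/s ≈ 4.454 rad/s (4 s.f.).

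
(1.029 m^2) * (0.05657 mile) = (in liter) 9.368e+04. Check: 1.029 m^2 is already in m^2. 1 mile = 1609.344 m, so 0.05657 mile = 0.05657 * 1609.344 = 91.04059 m. Combine: 1.029 m^2 * 91.04059 m = 93.680767 m^3. 1 liter = 0.001 m^3, so 93.680767 m^3 = 93.680767 / 0.001 = 93680.767 liter ≈ 9.368e+04 liter (4 s.f.).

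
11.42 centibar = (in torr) 85.66. Check: 1 centibar = 1000 Pa, so 11.42 centibar = 11.42 * 1000 = 11420 Pa. 1 torr = 133.32237 Pa, so 11420 Pa = 11420 / 133.32237 = 85.657044 torr ≈ 85.66 torr (4 s.f.).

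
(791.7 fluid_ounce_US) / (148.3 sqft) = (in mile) 1.056e-06. Check: 1 fluid_ounce_US = 2.957353e-05 m^3, so 791.7 fluid_ounce_US = 791.7 * 2.957353e-05 = 0.023413363 m^3. 1 sqft = 0.09290304 m^2, so 148.3 sqft = 148.3 * 0.09290304 = 13.777521 m^2. Combine: 0.023413363 m^3 / 13.777521 m^2 = 0.0016993887 m. 1 mile = 1609.344 m, so 0.0016993887 m = 0.0016993887 / 1609.344 = 1.0559512e-06 mile ≈ 1.056e-06 mile (4 s.f.).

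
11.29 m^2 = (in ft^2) 1 ft^2 = 0.09290304 m^2, so 11.29 m^2 = 11.29 / 0.09290304 = 121.52455 ft^2 ≈ 121.5 ft^2 (4 s.f.). Final answer: 121.5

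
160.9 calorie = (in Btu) 0.6381. Check: 1 calorie = 4.184 J, so 160.9 calorie = 160.9 * 4.184 = 673.2056 J. 1 Btu = 1055.0559 J, so 673.2056 J = 673.2056 / 1055.0559 = 0.63807579 Btu ≈ 0.6381 Btu (4 s.f.).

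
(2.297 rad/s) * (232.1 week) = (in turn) 5.132e+07. Check: 2.297 rad/s is already in rad/s. 1 week = 604800 s, so 232.1 week = 232.1 * 604800 = 1.4037408e+08 s. Combine: 2.297 rad/s * 1.4037408e+08 s = 3.2243926e+08 rad. 1 turn = 6.2831853 rad, so 3.2243926e+08 rad = 3.2243926e+08 / 6.2831853 = 51317802 turn ≈ 5.132e+07 turn (4 s.f.).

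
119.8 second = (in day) 119.8 second = 119.8 s. 1 day = 86400 s, so 119.8 s = 119.8 / 86400 = 0.0013865741 day ≈ 0.001387 day (4 s.f.). Final answer: 0.001387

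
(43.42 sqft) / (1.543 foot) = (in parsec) 1 sqft = 0.09290304 m^2, so 43.42 sqft = 43.42 * 0.09290304 = 4.03385 m^2. 1 foot = 0.3048 m, so 1.543 foot = 1.543 * 0.3048 = 0.4703064 m. Combine: 4.03385 m^2 / 0.4703064 m = 8.577068 m. 1 parsec = 3.0856776e+16 m, so 8.577068 m = 8.577068 / 3.0856776e+16 = 2.7796384e-16 parsec ≈ 2.78e-16 parsec (4 s.f.). Final answer: 2.78e-16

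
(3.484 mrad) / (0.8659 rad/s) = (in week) 1 mrad = 0.001 rad, so 3.484 mrad = 3.484 * 0.001 = 0.003484 rad. 0.8659 rad/s is already in rad/s. Combine: 0.003484 rad / 0.8659 rad/s = 0.0040235593 s. 1 week = 604800 s, so 0.0040235593 s = 0.0040235593 / 604800 = 6.6527105e-09 week ≈ 6.653e-09 week (4 s.f.). Final answer: 6.653e-09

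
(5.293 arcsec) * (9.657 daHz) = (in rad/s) 0.002478. Check: 1 arcsec = 4.8481368e-06 rad, so 5.293 arcsec = 5.293 * 4.8481368e-06 = 2.5661188e-05 rad. 1 daHz = 10 Hz, so 9.657 daHz = 9.657 * 10 = 96.57 Hz. Combine: 2.5661188e-05 rad * 96.57 Hz = 0.0024781009 rad/s. Result: 0.0024781009 rad/s ≈ 0.002478 rad/s (4 s.f.).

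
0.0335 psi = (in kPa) 1 psi = 6894.7573 Pa, so 0.0335 psi = 0.0335 * 6894.7573 = 230.97437 Pa. 1 kPa = 1000 Pa, so 230.97437 Pa = 230.97437 / 1000 = 0.23097437 kPa ≈ 0.231 kPa (4 s.f.). Final answer: 0.231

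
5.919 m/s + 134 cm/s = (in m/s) 7.259. Check: 5.919 m/s is already in m/s. 1 cm/s = 0.01 m/s, so 134 cm/s = 134 * 0.01 = 1.34 m/s. Sum: 5.919 + 1.34 = 7.259 m/s. Result: 7.259 m/s.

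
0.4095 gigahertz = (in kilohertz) 4.095e+05. Check: 1 gigahertz = 1e+09 Hz, so 0.4095 gigahertz = 0.4095 * 1e+09 = 4.095e+08 Hz. 1 kilohertz = 1000 Hz, so 4.095e+08 Hz = 4.095e+08 / 1000 = 409500 kilohertz ≈ 4.095e+05 kilohertz (4 s.f.).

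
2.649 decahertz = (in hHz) 0.2649. Check: 1 decahertz = 10 Hz, so 2.649 decahertz = 2.649 * 10 = 26.49 Hz. 1 hHz = 100 Hz, so 26.49 Hz = 26.49 / 100 = 0.2649 hHz.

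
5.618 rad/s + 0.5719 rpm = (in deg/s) 5.618 rad/s is already in rad/s. 1 rpm = 0.10471976 rad/s, so 0.5719 rpm = 0.5719 * 0.10471976 = 0.059889228 rad/s. Sum: 5.618 + 0.059889228 = 5.6778892 rad/s. 1 deg/s = 0.017453293 rad/s, so 5.6778892 rad/s = 5.6778892 / 0.017453293 = 325.31909 deg/s ≈ 325.3 deg/s (4 s.f.). Final answer: 325.3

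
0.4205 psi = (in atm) 1 psi = 6894.7573 Pa, so 0.4205 psi = 0.4205 * 6894.7573 = 2899.2454 Pa. 1 atm = 101325 Pa, so 2899.2454 Pa = 2899.2454 / 101325 = 0.028613328 atm ≈ 0.02861 atm (4 s.f.). Final answer: 0.02861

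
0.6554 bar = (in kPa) 65.54. Check: 1 bar = 100000 Pa, so 0.6554 bar = 0.6554 * 100000 = 65540 Pa. 1 kPa = 1000 Pa, so 65540 Pa = 65540 / 1000 = 65.54 kPa.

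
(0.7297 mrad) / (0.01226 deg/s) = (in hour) 1 mrad = 0.001 rad, so 0.7297 mrad = 0.7297 * 0.001 = 0.0007297 rad. 1 deg/s = 0.017453293 rad/s, so 0.01226 deg/s = 0.01226 * 0.017453293 = 0.00021397737 rad/s. Combine: 0.0007297 rad / 0.00021397737 rad/s = 3.4101738 s. 1 hour = 3600 s, so 3.4101738 s = 3.4101738 / 3600 = 0.00094727049 hour ≈ 0.0009473 hour (4 s.f.). Final answer: 0.0009473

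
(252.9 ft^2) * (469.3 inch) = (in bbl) 1 ft^2 = 0.09290304 m^2, so 252.9 ft^2 = 252.9 * 0.09290304 = 23.495179 m^2. 1 inch = 0.0254 m, so 469.3 inch = 469.3 * 0.0254 = 11.92022 m. Combine: 23.495179 m^2 * 11.92022 m = 280.0677 m^3. 1 bbl = 0.15898729 m^3, so 280.0677 m^3 = 280.0677 / 0.15898729 = 1761.5728 bbl ≈ 1762 bbl (4 s.f.). Final answer: 1762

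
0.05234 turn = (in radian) 0.3289. Check: 1 turn = 6.2831853 rad, so 0.05234 turn = 0.05234 * 6.2831853 = 0.32886192 rad. 0.32886192 rad = 0.32886192 radian ≈ 0.3289 radian (4 s.f.).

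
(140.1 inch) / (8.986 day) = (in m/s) 4.583e-06. Check: 1 inch = 0.0254 m, so 140.1 inch = 140.1 * 0.0254 = 3.55854 m. 1 day = 86400 s, so 8.986 day = 8.986 * 86400 = 776390.4 s. Combine: 3.55854 m / 776390.4 s = 4.5834415e-06 m/s. Result: 4.5834415e-06 m/s ≈ 4.583e-06 m/s (4 s.f.).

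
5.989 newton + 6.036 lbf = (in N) 32.84. Check: 5.989 newton = 5.989 N. 1 lbf = 4.4482216 N, so 6.036 lbf = 6.036 * 4.4482216 = 26.849466 N. Sum: 5.989 + 26.849466 = 32.838466 N. Result: 32.838466 N ≈ 32.84 N (4 s.f.).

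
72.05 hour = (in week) 0.4289. Check: 1 hour = 3600 s, so 72.05 hour = 72.05 * 3600 = 259380 s. 1 week = 604800 s, so 259380 s = 259380 / 604800 = 0.42886905 week ≈ 0.4289 week (4 s.f.).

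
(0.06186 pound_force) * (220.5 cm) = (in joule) 1 pound_force = 4.4482216 N, so 0.06186 pound_force = 0.06186 * 4.4482216 = 0.27516699 N. 1 cm = 0.01 m, so 220.5 cm = 220.5 * 0.01 = 2.205 m. Combine: 0.27516699 N * 2.205 m = 0.60674321 J. 0.60674321 J = 0.60674321 joule ≈ 0.6067 joule (4 s.f.). Final answer: 0.6067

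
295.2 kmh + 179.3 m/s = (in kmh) 1 kmh = 0.27777778 m/s, so 295.2 kmh = 295.2 * 0.27777778 = 82 m/s. 179.3 m/s is already in m/s. Sum: 82 + 179.3 = 261.3 m/s. 1 kmh = 0.27777778 m/s, so 261.3 m/s = 261.3 / 0.27777778 = 940.68 kmh ≈ 940.7 kmh (4 s.f.). Final answer: 940.7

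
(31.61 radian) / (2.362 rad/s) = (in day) 31.61 radian = 31.61 rad. 2.362 rad/s is already in rad/s. Combine: 31.61 rad / 2.362 rad/s = 13.382727 s. 1 day = 86400 s, so 13.382727 s = 13.382727 / 86400 = 0.00015489267 day ≈ 0.0001549 day (4 s.f.). Final answer: 0.0001549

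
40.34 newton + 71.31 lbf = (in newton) 40.34 newton = 40.34 N. 1 lbf = 4.4482216 N, so 71.31 lbf = 71.31 * 4.4482216 = 317.20268 N. Sum: 40.34 + 317.20268 = 357.54268 N. 357.54268 N = 357.54268 newton ≈ 357.5 newton (4 s.f.). Final answer: 357.5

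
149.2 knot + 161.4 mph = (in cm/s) 1.489e+04. Check: 1 knot = 0.51444444 m/s, so 149.2 knot = 149.2 * 0.51444444 = 76.755111 m/s. 1 mph = 0.44704 m/s, so 161.4 mph = 161.4 * 0.44704 = 72.152256 m/s. Sum: 76.755111 + 72.152256 = 148.90737 m/s. 1 cm/s = 0.01 m/s, so 148.90737 m/s = 148.90737 / 0.01 = 14890.737 cm/s ≈ 1.489e+04 cm/s (4 s.f.).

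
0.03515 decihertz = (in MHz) 3.515e-09. Check: 1 decihertz = 0.1 Hz, so 0.03515 decihertz = 0.03515 * 0.1 = 0.003515 Hz. 1 MHz = 1000000 Hz, so 0.003515 Hz = 0.003515 / 1000000 = 3.515e-09 MHz.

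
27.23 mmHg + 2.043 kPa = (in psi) 1 mmHg = 133.32237 Pa, so 27.23 mmHg = 27.23 * 133.32237 = 3630.3681 Pa. 1 kPa = 1000 Pa, so 2.043 kPa = 2.043 * 1000 = 2043 Pa. Sum: 3630.3681 + 2043 = 5673.3681 Pa. 1 psi = 6894.7573 Pa, so 5673.3681 Pa = 5673.3681 / 6894.7573 = 0.82285247 psi ≈ 0.8229 psi (4 s.f.). Final answer: 0.8229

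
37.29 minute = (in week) 0.003699. Check: 1 minute = 60 s, so 37.29 minute = 37.29 * 60 = 2237.4 s. 1 week = 604800 s, so 2237.4 s = 2237.4 / 604800 = 0.0036994048 week ≈ 0.003699 week (4 s.f.).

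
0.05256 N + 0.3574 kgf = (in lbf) 0.05256 N is already in N. 1 kgf = 9.80665 N, so 0.3574 kgf = 0.3574 * 9.80665 = 3.5048967 N. Sum: 0.05256 + 3.5048967 = 3.5574567 N. 1 lbf = 4.4482216 N, so 3.5574567 N = 3.5574567 / 4.4482216 = 0.79974808 lbf ≈ 0.7997 lbf (4 s.f.). Final answer: 0.7997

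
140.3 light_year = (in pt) 1 light_year = 9.4607305e+15 m, so 140.3 light_year = 140.3 * 9.4607305e+15 = 1.3273405e+18 m. 1 pt = 0.00035277778 m, so 1.3273405e+18 m = 1.3273405e+18 / 0.00035277778 = 3.76254e+21 pt ≈ 3.763e+21 pt (4 s.f.). Final answer: 3.763e+21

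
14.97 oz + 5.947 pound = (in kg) 3.122. Check: 1 oz = 0.028349523 kg, so 14.97 oz = 14.97 * 0.028349523 = 0.42439236 kg. 1 pound = 0.45359237 kg, so 5.947 pound = 5.947 * 0.45359237 = 2.6975138 kg. Sum: 0.42439236 + 2.6975138 = 3.1219062 kg. Result: 3.1219062 kg ≈ 3.122 kg (4 s.f.).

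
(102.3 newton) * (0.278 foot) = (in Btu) 102.3 newton = 102.3 N. 1 foot = 0.3048 m, so 0.278 foot = 0.278 * 0.3048 = 0.0847344 m. Combine: 102.3 N * 0.0847344 m = 8.6683291 J. 1 Btu = 1055.0559 J, so 8.6683291 J = 8.6683291 / 1055.0559 = 0.0082159907 Btu ≈ 0.008216 Btu (4 s.f.). Final answer: 0.008216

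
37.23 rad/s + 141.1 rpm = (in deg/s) 37.23 rad/s is already in rad/s. 1 rpm = 0.10471976 rad/s, so 141.1 rpm = 141.1 * 0.10471976 = 14.775957 rad/s. Sum: 37.23 + 14.775957 = 52.005957 rad/s. 1 deg/s = 0.017453293 rad/s, so 52.005957 rad/s = 52.005957 / 0.017453293 = 2979.7219 deg/s ≈ 2980 deg/s (4 s.f.). Final answer: 2980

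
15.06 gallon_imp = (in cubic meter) 1 gallon_imp = 0.00454609 m^3, so 15.06 gallon_imp = 15.06 * 0.00454609 = 0.068464115 m^3. 0.068464115 m^3 = 0.068464115 cubic meter ≈ 0.06846 cubic meter (4 s.f.). Final answer: 0.06846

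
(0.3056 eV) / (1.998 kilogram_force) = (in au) 1.67e-32. Check: 1 eV = 1.6021766e-19 J, so 0.3056 eV = 0.3056 * 1.6021766e-19 = 4.8962518e-20 J. 1 kilogram_force = 9.80665 N, so 1.998 kilogram_force = 1.998 * 9.80665 = 19.593687 N. Combine: 4.8962518e-20 J / 19.593687 N = 2.4988926e-21 m. 1 au = 1.4959787e+11 m, so 2.4988926e-21 m = 2.4988926e-21 / 1.4959787e+11 = 1.6704065e-32 au ≈ 1.67e-32 au (4 s.f.).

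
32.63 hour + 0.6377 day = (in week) 1 hour = 3600 s, so 32.63 hour = 32.63 * 3600 = 117468 s. 1 day = 86400 s, so 0.6377 day = 0.6377 * 86400 = 55097.28 s. Sum: 117468 + 55097.28 = 172565.28 s. 1 week = 604800 s, so 172565.28 s = 172565.28 / 604800 = 0.28532619 week ≈ 0.2853 week (4 s.f.). Final answer: 0.2853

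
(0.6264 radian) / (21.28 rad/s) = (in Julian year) 9.328e-10. Check: 0.6264 radian = 0.6264 rad. 21.28 rad/s is already in rad/s. Combine: 0.6264 rad / 21.28 rad/s = 0.02943609 s. 1 Julian year = 31557600 s, so 0.02943609 s = 0.02943609 / 31557600 = 9.3277341e-10 Julian year ≈ 9.328e-10 Julian year (4 s.f.).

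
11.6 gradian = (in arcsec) 1 gradian = 0.015707963 rad, so 11.6 gradian = 11.6 * 0.015707963 = 0.18221237 rad. 1 arcsec = 4.8481368e-06 rad, so 0.18221237 rad = 0.18221237 / 4.8481368e-06 = 37584 arcsec ≈ 3.758e+04 arcsec (4 s.f.). Final answer: 3.758e+04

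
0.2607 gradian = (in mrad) 1 gradian = 0.015707963 rad, so 0.2607 gradian = 0.2607 * 0.015707963 = 0.004095066 rad. 1 mrad = 0.001 rad, so 0.004095066 rad = 0.004095066 / 0.001 = 4.095066 mrad ≈ 4.095 mrad (4 s.f.). Final answer: 4.095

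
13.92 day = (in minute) 2.004e+04. Check: 1 day = 86400 s, so 13.92 day = 13.92 * 86400 = 1202688 s. 1 minute = 60 s, so 1202688 s = 1202688 / 60 = 20044.8 minute ≈ 2.004e+04 minute (4 s.f.).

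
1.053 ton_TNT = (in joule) 4.406e+09. Check: 1 ton_TNT = 4.184e+09 J, so 1.053 ton_TNT = 1.053 * 4.184e+09 = 4.405752e+09 J. 4.405752e+09 J = 4.405752e+09 joule ≈ 4.406e+09 joule (4 s.f.).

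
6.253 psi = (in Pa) 1 psi = 6894.7573 Pa, so 6.253 psi = 6.253 * 6894.7573 = 43112.917 Pa. Result: 43112.917 Pa ≈ 4.311e+04 Pa (4 s.f.). Final answer: 4.311e+04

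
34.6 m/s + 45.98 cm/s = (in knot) 34.6 m/s is already in m/s. 1 cm/s = 0.01 m/s, so 45.98 cm/s = 45.98 * 0.01 = 0.4598 m/s. Sum: 34.6 + 0.4598 = 35.0598 m/s. 1 knot = 0.51444444 m/s, so 35.0598 m/s = 35.0598 / 0.51444444 = 68.150799 knot ≈ 68.15 knot (4 s.f.). Final answer: 68.15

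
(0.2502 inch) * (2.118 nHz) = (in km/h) 4.846e-11. Check: 1 inch = 0.0254 m, so 0.2502 inch = 0.2502 * 0.0254 = 0.00635508 m. 1 nHz = 1e-09 Hz, so 2.118 nHz = 2.118 * 1e-09 = 2.118e-09 Hz. Combine: 0.00635508 m * 2.118e-09 Hz = 1.3460059e-11 m/s. 1 km/h = 0.27777778 m/s, so 1.3460059e-11 m/s = 1.3460059e-11 / 0.27777778 = 4.8456214e-11 km/h ≈ 4.846e-11 km/h (4 s.f.).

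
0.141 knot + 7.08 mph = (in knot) 1 knot = 0.51444444 m/s, so 0.141 knot = 0.141 * 0.51444444 = 0.072536667 m/s. 1 mph = 0.44704 m/s, so 7.08 mph = 7.08 * 0.44704 = 3.1650432 m/s. Sum: 0.072536667 + 3.1650432 = 3.2375799 m/s. 1 knot = 0.51444444 m/s, so 3.2375799 m/s = 3.2375799 / 0.51444444 = 6.2933518 knot ≈ 6.293 knot (4 s.f.). Final answer: 6.293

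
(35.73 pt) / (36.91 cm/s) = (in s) 1 pt = 0.00035277778 m, so 35.73 pt = 35.73 * 0.00035277778 = 0.01260475 m. 1 cm/s = 0.01 m/s, so 36.91 cm/s = 36.91 * 0.01 = 0.3691 m/s. Combine: 0.01260475 m / 0.3691 m/s = 0.034149959 s. Result: 0.034149959 s ≈ 0.03415 s (4 s.f.). Final answer: 0.03415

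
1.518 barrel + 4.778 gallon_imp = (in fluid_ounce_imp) 1 barrel = 0.15898729 m^3, so 1.518 barrel = 1.518 * 0.15898729 = 0.24134271 m^3. 1 gallon_imp = 0.00454609 m^3, so 4.778 gallon_imp = 4.778 * 0.00454609 = 0.021721218 m^3. Sum: 0.24134271 + 0.021721218 = 0.26306393 m^3. 1 fluid_ounce_imp = 2.8413063e-05 m^3, so 0.26306393 m^3 = 0.26306393 / 2.8413063e-05 = 9258.5561 fluid_ounce_imp ≈ 9259 fluid_ounce_imp (4 s.f.). Final answer: 9259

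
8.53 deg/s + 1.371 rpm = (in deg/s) 1 deg/s = 0.017453293 rad/s, so 8.53 deg/s = 8.53 * 0.017453293 = 0.14887659 rad/s. 1 rpm = 0.10471976 rad/s, so 1.371 rpm = 1.371 * 0.10471976 = 0.14357078 rad/s. Sum: 0.14887659 + 0.14357078 = 0.29244737 rad/s. 1 deg/s = 0.017453293 rad/s, so 0.29244737 rad/s = 0.29244737 / 0.017453293 = 16.756 deg/s ≈ 16.76 deg/s (4 s.f.). Final answer: 16.76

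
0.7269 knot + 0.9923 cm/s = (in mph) 0.8587. Check: 1 knot = 0.51444444 m/s, so 0.7269 knot = 0.7269 * 0.51444444 = 0.37394967 m/s. 1 cm/s = 0.01 m/s, so 0.9923 cm/s = 0.9923 * 0.01 = 0.009923 m/s. Sum: 0.37394967 + 0.009923 = 0.38387267 m/s. 1 mph = 0.44704 m/s, so 0.38387267 m/s = 0.38387267 / 0.44704 = 0.8586987 mph ≈ 0.8587 mph (4 s.f.).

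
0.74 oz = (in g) 20.98. Check: 1 oz = 0.028349523 kg, so 0.74 oz = 0.74 * 0.028349523 = 0.020978647 kg. 1 g = 0.001 kg, so 0.020978647 kg = 0.020978647 / 0.001 = 20.978647 g ≈ 20.98 g (4 s.f.).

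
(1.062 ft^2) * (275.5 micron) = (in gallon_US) 0.007181. Check: 1 ft^2 = 0.09290304 m^2, so 1.062 ft^2 = 1.062 * 0.09290304 = 0.098663028 m^2. 1 micron = 1e-06 m, so 275.5 micron = 275.5 * 1e-06 = 0.0002755 m. Combine: 0.098663028 m^2 * 0.0002755 m = 2.7181664e-05 m^3. 1 gallon_US = 0.0037854118 m^3, so 2.7181664e-05 m^3 = 2.7181664e-05 / 0.0037854118 = 0.0071806361 gallon_US ≈ 0.007181 gallon_US (4 s.f.).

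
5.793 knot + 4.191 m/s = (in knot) 13.94. Check: 1 knot = 0.51444444 m/s, so 5.793 knot = 5.793 * 0.51444444 = 2.9801767 m/s. 4.191 m/s is already in m/s. Sum: 2.9801767 + 4.191 = 7.1711767 m/s. 1 knot = 0.51444444 m/s, so 7.1711767 m/s = 7.1711767 / 0.51444444 = 13.939652 knot ≈ 13.94 knot (4 s.f.).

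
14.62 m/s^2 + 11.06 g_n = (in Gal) 14.62 m/s^2 is already in m/s^2. 1 g_n = 9.80665 m/s^2, so 11.06 g_n = 11.06 * 9.80665 = 108.46155 m/s^2. Sum: 14.62 + 108.46155 = 123.08155 m/s^2. 1 Gal = 0.01 m/s^2, so 123.08155 m/s^2 = 123.08155 / 0.01 = 12308.155 Gal ≈ 1.231e+04 Gal (4 s.f.). Final answer: 1.231e+04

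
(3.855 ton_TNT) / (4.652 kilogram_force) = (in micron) 3.536e+14. Check: 1 ton_TNT = 4.184e+09 J, so 3.855 ton_TNT = 3.855 * 4.184e+09 = 1.612932e+10 J. 1 kilogram_force = 9.80665 N, so 4.652 kilogram_force = 4.652 * 9.80665 = 45.620536 N. Combine: 1.612932e+10 J / 45.620536 N = 3.5355394e+08 m. 1 micron = 1e-06 m, so 3.5355394e+08 m = 3.5355394e+08 / 1e-06 = 3.5355394e+14 micron ≈ 3.536e+14 micron (4 s.f.).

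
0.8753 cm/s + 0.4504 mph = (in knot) 1 cm/s = 0.01 m/s, so 0.8753 cm/s = 0.8753 * 0.01 = 0.008753 m/s. 1 mph = 0.44704 m/s, so 0.4504 mph = 0.4504 * 0.44704 = 0.20134682 m/s. Sum: 0.008753 + 0.20134682 = 0.21009982 m/s. 1 knot = 0.51444444 m/s, so 0.21009982 m/s = 0.21009982 / 0.51444444 = 0.40840137 knot ≈ 0.4084 knot (4 s.f.). Final answer: 0.4084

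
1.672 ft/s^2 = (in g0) 0.05197. Check: 1 ft/s^2 = 0.3048 m/s^2, so 1.672 ft/s^2 = 1.672 * 0.3048 = 0.5096256 m/s^2. 1 g0 = 9.80665 m/s^2, so 0.5096256 m/s^2 = 0.5096256 / 9.80665 = 0.051967349 g0 ≈ 0.05197 g0 (4 s.f.).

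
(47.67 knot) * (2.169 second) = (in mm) 5.319e+04. Check: 1 knot = 0.51444444 m/s, so 47.67 knot = 47.67 * 0.51444444 = 24.523567 m/s. 2.169 second = 2.169 s. Combine: 24.523567 m/s * 2.169 s = 53.191616 m. 1 mm = 0.001 m, so 53.191616 m = 53.191616 / 0.001 = 53191.616 mm ≈ 5.319e+04 mm (4 s.f.).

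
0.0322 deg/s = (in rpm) 0.005367. Check: 1 deg/s = 0.017453293 rad/s, so 0.0322 deg/s = 0.0322 * 0.017453293 = 0.00056199602 rad/s. 1 rpm = 0.10471976 rad/s, so 0.00056199602 rad/s = 0.00056199602 / 0.10471976 = 0.0053666667 rpm ≈ 0.005367 rpm (4 s.f.).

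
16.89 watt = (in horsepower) 0.02265. Check: 16.89 watt = 16.89 W. 1 horsepower = 745.69987 W, so 16.89 W = 16.89 / 745.69987 = 0.022649863 horsepower ≈ 0.02265 horsepower (4 s.f.).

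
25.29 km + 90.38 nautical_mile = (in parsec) 1 km = 1000 m, so 25.29 km = 25.29 * 1000 = 25290 m. 1 nautical_mile = 1852 m, so 90.38 nautical_mile = 90.38 * 1852 = 167383.76 m. Sum: 25290 + 167383.76 = 192673.76 m. 1 parsec = 3.0856776e+16 m, so 192673.76 m = 192673.76 / 3.0856776e+16 = 6.2441313e-12 parsec ≈ 6.244e-12 parsec (4 s.f.). Final answer: 6.244e-12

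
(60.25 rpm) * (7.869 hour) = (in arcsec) 1 rpm = 0.10471976 rad/s, so 60.25 rpm = 60.25 * 0.10471976 = 6.3093652 rad/s. 1 hour = 3600 s, so 7.869 hour = 7.869 * 3600 = 28328.4 s. Combine: 6.3093652 rad/s * 28328.4 s = 178734.22 rad. 1 arcsec = 4.8481368e-06 rad, so 178734.22 rad = 178734.22 / 4.8481368e-06 = 3.686658e+10 arcsec ≈ 3.687e+10 arcsec (4 s.f.). Final answer: 3.687e+10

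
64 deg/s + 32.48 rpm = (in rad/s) 4.518. Check: 1 deg/s = 0.017453293 rad/s, so 64 deg/s = 64 * 0.017453293 = 1.1170107 rad/s. 1 rpm = 0.10471976 rad/s, so 32.48 rpm = 32.48 * 0.10471976 = 3.4012976 rad/s. Sum: 1.1170107 + 3.4012976 = 4.5183084 rad/s. Result: 4.5183084 rad/s ≈ 4.518 rad/s (4 s.f.).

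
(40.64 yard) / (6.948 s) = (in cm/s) 1 yard = 0.9144 m, so 40.64 yard = 40.64 * 0.9144 = 37.161216 m. 6.948 s is already in s. Combine: 37.161216 m / 6.948 s = 5.3484767 m/s. 1 cm/s = 0.01 m/s, so 5.3484767 m/s = 5.3484767 / 0.01 = 534.84767 cm/s ≈ 534.8 cm/s (4 s.f.). Final answer: 534.8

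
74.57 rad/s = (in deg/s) 4273. Check: 1 deg/s = 0.017453293 rad/s, so 74.57 rad/s = 74.57 / 0.017453293 = 4272.5463 deg/s ≈ 4273 deg/s (4 s.f.).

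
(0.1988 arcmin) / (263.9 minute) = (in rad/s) 3.652e-09. Check: 1 arcmin = 0.00029088821 rad, so 0.1988 arcmin = 0.1988 * 0.00029088821 = 5.7828576e-05 rad. 1 minute = 60 s, so 263.9 minute = 263.9 * 60 = 15834 s. Combine: 5.7828576e-05 rad / 15834 s = 3.6521773e-09 rad/s. Result: 3.6521773e-09 rad/s ≈ 3.652e-09 rad/s (4 s.f.).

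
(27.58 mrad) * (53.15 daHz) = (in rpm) 140. Check: 1 mrad = 0.001 rad, so 27.58 mrad = 27.58 * 0.001 = 0.02758 rad. 1 daHz = 10 Hz, so 53.15 daHz = 53.15 * 10 = 531.5 Hz. Combine: 0.02758 rad * 531.5 Hz = 14.65877 rad/s. 1 rpm = 0.10471976 rad/s, so 14.65877 rad/s = 14.65877 / 0.10471976 = 139.98094 rpm ≈ 140 rpm (4 s.f.).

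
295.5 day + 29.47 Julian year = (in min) 1 day = 86400 s, so 295.5 day = 295.5 * 86400 = 25531200 s. 1 Julian year = 31557600 s, so 29.47 Julian year = 29.47 * 31557600 = 9.3000247e+08 s. Sum: 25531200 + 9.3000247e+08 = 9.5553367e+08 s. 1 min = 60 s, so 9.5553367e+08 s = 9.5553367e+08 / 60 = 15925561 min ≈ 1.593e+07 min (4 s.f.). Final answer: 1.593e+07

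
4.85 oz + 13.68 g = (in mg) 1.512e+05. Check: 1 oz = 0.028349523 kg, so 4.85 oz = 4.85 * 0.028349523 = 0.13749519 kg. 1 g = 0.001 kg, so 13.68 g = 13.68 * 0.001 = 0.01368 kg. Sum: 0.13749519 + 0.01368 = 0.15117519 kg. 1 mg = 1e-06 kg, so 0.15117519 kg = 0.15117519 / 1e-06 = 151175.19 mg ≈ 1.512e+05 mg (4 s.f.).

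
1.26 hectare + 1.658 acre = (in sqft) 2.078e+05. Check: 1 hectare = 10000 m^2, so 1.26 hectare = 1.26 * 10000 = 12600 m^2. 1 acre = 4046.8564 m^2, so 1.658 acre = 1.658 * 4046.8564 = 6709.6879 m^2. Sum: 12600 + 6709.6879 = 19309.688 m^2. 1 sqft = 0.09290304 m^2, so 19309.688 m^2 = 19309.688 / 0.09290304 = 207847.75 sqft ≈ 2.078e+05 sqft (4 s.f.).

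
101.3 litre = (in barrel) 1 litre = 0.001 m^3, so 101.3 litre = 101.3 * 0.001 = 0.1013 m^3. 1 barrel = 0.15898729 m^3, so 0.1013 m^3 = 0.1013 / 0.15898729 = 0.63715783 barrel ≈ 0.6372 barrel (4 s.f.). Final answer: 0.6372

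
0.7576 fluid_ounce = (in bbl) 0.0001409. Check: 1 fluid_ounce = 2.957353e-05 m^3, so 0.7576 fluid_ounce = 0.7576 * 2.957353e-05 = 2.2404906e-05 m^3. 1 bbl = 0.15898729 m^3, so 2.2404906e-05 m^3 = 2.2404906e-05 / 0.15898729 = 0.00014092262 bbl ≈ 0.0001409 bbl (4 s.f.).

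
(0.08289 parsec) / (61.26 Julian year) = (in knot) 2.572e+06. Check: 1 parsec = 3.0856776e+16 m, so 0.08289 parsec = 0.08289 * 3.0856776e+16 = 2.5577181e+15 m. 1 Julian year = 31557600 s, so 61.26 Julian year = 61.26 * 31557600 = 1.9332186e+09 s. Combine: 2.5577181e+15 m / 1.9332186e+09 s = 1323036.2 m/s. 1 knot = 0.51444444 m/s, so 1323036.2 m/s = 1323036.2 / 0.51444444 = 2571776.6 knot ≈ 2.572e+06 knot (4 s.f.).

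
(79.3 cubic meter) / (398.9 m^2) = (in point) 563.5. Check: 79.3 cubic meter = 79.3 m^3. 398.9 m^2 is already in m^2. Combine: 79.3 m^3 / 398.9 m^2 = 0.19879669 m. 1 point = 0.00035277778 m, so 0.19879669 m = 0.19879669 / 0.00035277778 = 563.51818 point ≈ 563.5 point (4 s.f.).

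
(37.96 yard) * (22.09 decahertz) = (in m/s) 7668. Check: 1 yard = 0.9144 m, so 37.96 yard = 37.96 * 0.9144 = 34.710624 m. 1 decahertz = 10 Hz, so 22.09 decahertz = 22.09 * 10 = 220.9 Hz. Combine: 34.710624 m * 220.9 Hz = 7667.5768 m/s. Result: 7667.5768 m/s ≈ 7668 m/s (4 s.f.).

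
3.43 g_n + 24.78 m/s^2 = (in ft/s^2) 1 g_n = 9.80665 m/s^2, so 3.43 g_n = 3.43 * 9.80665 = 33.636809 m/s^2. 24.78 m/s^2 is already in m/s^2. Sum: 33.636809 + 24.78 = 58.416809 m/s^2. 1 ft/s^2 = 0.3048 m/s^2, so 58.416809 m/s^2 = 58.416809 / 0.3048 = 191.6562 ft/s^2 ≈ 191.7 ft/s^2 (4 s.f.). Final answer: 191.7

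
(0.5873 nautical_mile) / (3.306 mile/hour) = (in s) 736. Check: 1 nautical_mile = 1852 m, so 0.5873 nautical_mile = 0.5873 * 1852 = 1087.6796 m. 1 mile/hour = 0.44704 m/s, so 3.306 mile/hour = 3.306 * 0.44704 = 1.4779142 m/s. Combine: 1087.6796 m / 1.4779142 m/s = 735.95583 s. Result: 735.95583 s ≈ 736 s (4 s.f.).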